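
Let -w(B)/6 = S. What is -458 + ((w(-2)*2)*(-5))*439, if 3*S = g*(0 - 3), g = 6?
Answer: -158498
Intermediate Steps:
S = -6 (S = (6*(0 - 3))/3 = (6*(-3))/3 = (⅓)*(-18) = -6)
w(B) = 36 (w(B) = -6*(-6) = 36)
-458 + ((w(-2)*2)*(-5))*439 = -458 + ((36*2)*(-5))*439 = -458 + (72*(-5))*439 = -458 - 360*439 = -458 - 158040 = -158498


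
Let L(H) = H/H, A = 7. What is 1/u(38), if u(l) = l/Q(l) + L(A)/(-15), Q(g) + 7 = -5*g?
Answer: -2955/767 ≈ -3.8527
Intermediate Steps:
Q(g) = -7 - 5*g
L(H) = 1
u(l) = -1/15 + l/(-7 - 5*l) (u(l) = l/(-7 - 5*l) + 1/(-15) = l/(-7 - 5*l) + 1*(-1/15) = l/(-7 - 5*l) - 1/15 = -1/15 + l/(-7 - 5*l))
1/u(38) = 1/((-7 - 20*38)/(15*(7 + 5*38))) = 1/((-7 - 760)/(15*(7 + 190))) = 1/((1/15)*(-767)/197) = 1/((1/15)*(1/197)*(-767)) = 1/(-767/2955) = -2955/767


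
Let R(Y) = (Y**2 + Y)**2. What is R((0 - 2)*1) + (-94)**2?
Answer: 8840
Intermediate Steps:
R(Y) = (Y + Y**2)**2
R((0 - 2)*1) + (-94)**2 = ((0 - 2)*1)**2*(1 + (0 - 2)*1)**2 + (-94)**2 = (-2*1)**2*(1 - 2*1)**2 + 8836 = (-2)**2*(1 - 2)**2 + 8836 = 4*(-1)**2 + 8836 = 4*1 + 8836 = 4 + 8836 = 8840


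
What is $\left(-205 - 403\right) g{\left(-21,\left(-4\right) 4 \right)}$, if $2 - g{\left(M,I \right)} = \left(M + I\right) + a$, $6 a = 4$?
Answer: $- \frac{69920}{3} \approx -23307.0$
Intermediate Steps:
$a = \frac{2}{3}$ ($a = \frac{1}{6} \cdot 4 = \frac{2}{3} \approx 0.66667$)
$g{\left(M,I \right)} = \frac{4}{3} - I - M$ ($g{\left(M,I \right)} = 2 - \left(\left(M + I\right) + \frac{2}{3}\right) = 2 - \left(\left(I + M\right) + \frac{2}{3}\right) = 2 - \left(\frac{2}{3} + I + M\right) = \frac{4}{3} - I - M$)
$\left(-205 - 403\right) g{\left(-21,\left(-4\right) 4 \right)} = \left(-205 - 403\right) \left(\frac{4}{3} - \left(-4\right) 4 - -21\right) = - 608 \left(\frac{4}{3} - -16 + 21\right) = - 608 \left(\frac{4}{3} + 16 + 21\right) = \left(-608\right) \frac{115}{3} = - \frac{69920}{3}$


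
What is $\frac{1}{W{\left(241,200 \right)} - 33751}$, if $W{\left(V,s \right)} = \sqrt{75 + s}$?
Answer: $- \frac{33751}{1139129726} - \frac{5 \sqrt{11}}{1139129726} \approx -2.9643 \cdot 10^{-5}$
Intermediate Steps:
$\frac{1}{W{\left(241,200 \right)} - 33751} = \frac{1}{\sqrt{75 + 200} - 33751} = \frac{1}{\sqrt{275} - 33751} = \frac{1}{5 \sqrt{11} - 33751} = \frac{1}{-33751 + 5 \sqrt{11}}$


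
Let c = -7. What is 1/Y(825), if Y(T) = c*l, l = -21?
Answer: 1/147 ≈ 0.0068027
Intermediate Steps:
Y(T) = 147 (Y(T) = -7*(-21) = 147)
1/Y(825) = 1/147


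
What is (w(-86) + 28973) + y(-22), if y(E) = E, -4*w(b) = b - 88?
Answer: 57989/2 ≈ 28995.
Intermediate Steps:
w(b) = 22 - b/4 (w(b) = -(b - 88)/4 = -(-88 + b)/4 = 22 - b/4)
(w(-86) + 28973) + y(-22) = ((22 - ¼*(-86)) + 28973) - 22 = ((22 + 43/2) + 28973) - 22 = (87/2 + 28973) - 22 = 58033/2 - 22 = 57989/2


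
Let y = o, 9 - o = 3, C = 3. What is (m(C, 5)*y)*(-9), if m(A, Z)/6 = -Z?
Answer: 1620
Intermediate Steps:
o = 6 (o = 9 - 1*3 = 9 - 3 = 6)
y = 6
m(A, Z) = -6*Z (m(A, Z) = 6*(-Z) = -6*Z)
(m(C, 5)*y)*(-9) = (-6*5*6)*(-9) = -30*6*(-9) = -180*(-9) = 1620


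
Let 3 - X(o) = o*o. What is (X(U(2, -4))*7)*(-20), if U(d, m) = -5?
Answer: 3080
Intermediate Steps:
X(o) = 3 - o² (X(o) = 3 - o*o = 3 - o²)
(X(U(2, -4))*7)*(-20) = ((3 - 1*(-5)²)*7)*(-20) = ((3 - 1*25)*7)*(-20) = ((3 - 25)*7)*(-20) = -22*7*(-20) = -154*(-20) = 3080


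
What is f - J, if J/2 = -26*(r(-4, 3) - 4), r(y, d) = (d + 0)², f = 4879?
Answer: 5139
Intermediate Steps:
r(y, d) = d²
J = -260 (J = 2*(-26*(3² - 4)) = 2*(-26*(9 - 4)) = 2*(-26*5) = 2*(-130) = -260)
f - J = 4879 - 1*(-260) = 4879 + 260 = 5139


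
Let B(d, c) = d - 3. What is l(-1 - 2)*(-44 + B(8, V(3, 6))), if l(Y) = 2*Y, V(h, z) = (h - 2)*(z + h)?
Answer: 234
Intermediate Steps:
V(h, z) = (-2 + h)*(h + z)
B(d, c) = -3 + d
l(-1 - 2)*(-44 + B(8, V(3, 6))) = (2*(-1 - 2))*(-44 + (-3 + 8)) = (2*(-3))*(-44 + 5) = -6*(-39) = 234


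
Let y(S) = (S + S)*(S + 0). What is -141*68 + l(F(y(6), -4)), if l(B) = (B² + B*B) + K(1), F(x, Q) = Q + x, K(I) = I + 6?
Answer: -333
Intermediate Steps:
y(S) = 2*S² (y(S) = (2*S)*S = 2*S²)
K(I) = 6 + I
l(B) = 7 + 2*B² (l(B) = (B² + B*B) + (6 + 1) = (B² + B²) + 7 = 2*B² + 7 = 7 + 2*B²)
-141*68 + l(F(y(6), -4)) = -141*68 + (7 + 2*(-4 + 2*6²)²) = -9588 + (7 + 2*(-4 + 2*36)²) = -9588 + (7 + 2*(-4 + 72)²) = -9588 + (7 + 2*68²) = -9588 + (7 + 2*4624) = -9588 + (7 + 9248) = -9588 + 9255 = -333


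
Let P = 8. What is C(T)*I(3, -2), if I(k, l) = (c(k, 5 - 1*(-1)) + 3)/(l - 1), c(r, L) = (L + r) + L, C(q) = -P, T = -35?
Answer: 48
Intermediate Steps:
C(q) = -8 (C(q) = -1*8 = -8)
c(r, L) = r + 2*L
I(k, l) = (15 + k)/(-1 + l) (I(k, l) = ((k + 2*(5 - 1*(-1))) + 3)/(l - 1) = ((k + 2*(5 + 1)) + 3)/(-1 + l) = ((k + 2*6) + 3)/(-1 + l) = ((k + 12) + 3)/(-1 + l) = ((12 + k) + 3)/(-1 + l) = (15 + k)/(-1 + l))
C(T)*I(3, -2) = -8*(15 + 3)/(-1 - 2) = -8*18/(-3) = -(-8)*18/3 = -8*(-6) = 48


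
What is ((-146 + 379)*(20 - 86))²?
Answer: 236482884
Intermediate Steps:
((-146 + 379)*(20 - 86))² = (233*(-66))² = (-15378)² = 236482884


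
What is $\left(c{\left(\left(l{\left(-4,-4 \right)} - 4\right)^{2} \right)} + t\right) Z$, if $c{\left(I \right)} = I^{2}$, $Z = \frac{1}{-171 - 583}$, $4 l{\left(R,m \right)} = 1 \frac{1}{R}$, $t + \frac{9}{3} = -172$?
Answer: $- \frac{6381825}{49414144} \approx -0.12915$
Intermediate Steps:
$t = -175$ ($t = -3 - 172 = -175$)
$l{\left(R,m \right)} = \frac{1}{4 R}$ ($l{\left(R,m \right)} = \frac{1 \frac{1}{R}}{4} = \frac{1}{4 R}$)
$Z = - \frac{1}{754}$ ($Z = \frac{1}{-171 - 583} = \frac{1}{-754} = - \frac{1}{754} \approx -0.0013263$)
$\left(c{\left(\left(l{\left(-4,-4 \right)} - 4\right)^{2} \right)} + t\right) Z = \left(\left(\left(\frac{1}{4 \left(-4\right)} - 4\right)^{2}\right)^{2} - 175\right) \left(- \frac{1}{754}\right) = \left(\left(\left(\frac{1}{4} \left(- \frac{1}{4}\right) - 4\right)^{2}\right)^{2} - 175\right) \left(- \frac{1}{754}\right) = \left(\left(\left(- \frac{1}{16} - 4\right)^{2}\right)^{2} - 175\right) \left(- \frac{1}{754}\right) = \left(\left(\left(- \frac{65}{16}\right)^{2}\right)^{2} - 175\right) \left(- \frac{1}{754}\right) = \left(\left(\frac{4225}{256}\right)^{2} - 175\right) \left(- \frac{1}{754}\right) = \left(\frac{17850625}{65536} - 175\right) \left(- \frac{1}{754}\right) = \frac{6381825}{65536} \left(- \frac{1}{754}\right) = - \frac{6381825}{49414144}$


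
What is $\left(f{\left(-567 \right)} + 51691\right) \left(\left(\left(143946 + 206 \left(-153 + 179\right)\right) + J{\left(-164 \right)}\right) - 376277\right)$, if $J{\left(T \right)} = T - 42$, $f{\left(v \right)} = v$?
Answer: $-11614401444$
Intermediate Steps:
$J{\left(T \right)} = -42 + T$
$\left(f{\left(-567 \right)} + 51691\right) \left(\left(\left(143946 + 206 \left(-153 + 179\right)\right) + J{\left(-164 \right)}\right) - 376277\right) = \left(-567 + 51691\right) \left(\left(\left(143946 + 206 \left(-153 + 179\right)\right) - 206\right) - 376277\right) = 51124 \left(\left(\left(143946 + 206 \cdot 26\right) - 206\right) - 376277\right) = 51124 \left(\left(\left(143946 + 5356\right) - 206\right) - 376277\right) = 51124 \left(\left(149302 - 206\right) - 376277\right) = 51124 \left(149096 - 376277\right) = 51124 \left(-227181\right) = -11614401444$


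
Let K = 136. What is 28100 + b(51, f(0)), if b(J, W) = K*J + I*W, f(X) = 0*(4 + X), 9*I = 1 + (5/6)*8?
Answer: 35036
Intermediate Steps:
I = 23/27 (I = (1 + (5/6)*8)/9 = (1 + (5*(⅙))*8)/9 = (1 + (⅚)*8)/9 = (1 + 20/3)/9 = (⅑)*(23/3) = 23/27 ≈ 0.85185)
f(X) = 0
b(J, W) = 136*J + 23*W/27
28100 + b(51, f(0)) = 28100 + (136*51 + (23/27)*0) = 28100 + (6936 + 0) = 28100 + 6936 = 35036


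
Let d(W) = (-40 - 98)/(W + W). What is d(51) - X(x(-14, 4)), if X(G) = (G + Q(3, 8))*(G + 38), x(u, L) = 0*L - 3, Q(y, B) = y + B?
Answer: -4783/17 ≈ -281.35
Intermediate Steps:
Q(y, B) = B + y
x(u, L) = -3 (x(u, L) = 0 - 3 = -3)
d(W) = -69/W (d(W) = -138*1/(2*W) = -69/W)
X(G) = (11 + G)*(38 + G) (X(G) = (G + (8 + 3))*(G + 38) = (G + 11)*(38 + G) = (11 + G)*(38 + G))
d(51) - X(x(-14, 4)) = -69/51 - (418 + (-3)**2 + 49*(-3)) = -69*1/51 - (418 + 9 - 147) = -23/17 - 1*280 = -23/17 - 280 = -4783/17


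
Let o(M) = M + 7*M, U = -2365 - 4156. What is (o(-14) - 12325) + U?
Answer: -18958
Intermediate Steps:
U = -6521
o(M) = 8*M
(o(-14) - 12325) + U = (8*(-14) - 12325) - 6521 = (-112 - 12325) - 6521 = -12437 - 6521 = -18958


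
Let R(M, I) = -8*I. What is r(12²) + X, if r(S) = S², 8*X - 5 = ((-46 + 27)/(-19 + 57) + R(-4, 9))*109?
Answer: 315981/16 ≈ 19749.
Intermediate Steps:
X = -15795/16 (X = 5/8 + (((-46 + 27)/(-19 + 57) - 8*9)*109)/8 = 5/8 + ((-19/38 - 72)*109)/8 = 5/8 + ((-19*1/38 - 72)*109)/8 = 5/8 + ((-½ - 72)*109)/8 = 5/8 + (-145/2*109)/8 = 5/8 + (⅛)*(-15805/2) = 5/8 - 15805/16 = -15795/16 ≈ -987.19)
r(12²) + X = (12²)² - 15795/16 = 144² - 15795/16 = 20736 - 15795/16 = 315981/16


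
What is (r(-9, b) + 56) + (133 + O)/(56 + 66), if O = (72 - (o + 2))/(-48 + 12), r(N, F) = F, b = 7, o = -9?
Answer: 281405/4392 ≈ 64.072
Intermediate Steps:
O = -79/36 (O = (72 - (-9 + 2))/(-48 + 12) = (72 - 1*(-7))/(-36) = (72 + 7)*(-1/36) = 79*(-1/36) = -79/36 ≈ -2.1944)
(r(-9, b) + 56) + (133 + O)/(56 + 66) = (7 + 56) + (133 - 79/36)/(56 + 66) = 63 + (4709/36)/122 = 63 + (4709/36)*(1/122) = 63 + 4709/4392 = 281405/4392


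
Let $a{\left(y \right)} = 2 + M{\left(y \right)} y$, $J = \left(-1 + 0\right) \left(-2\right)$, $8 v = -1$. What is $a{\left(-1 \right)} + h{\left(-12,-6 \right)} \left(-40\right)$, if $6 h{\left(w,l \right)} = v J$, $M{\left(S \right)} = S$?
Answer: $\frac{14}{3} \approx 4.6667$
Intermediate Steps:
$v = - \frac{1}{8}$ ($v = \frac{1}{8} \left(-1\right) = - \frac{1}{8} \approx -0.125$)
$J = 2$ ($J = \left(-1\right) \left(-2\right) = 2$)
$a{\left(y \right)} = 2 + y^{2}$ ($a{\left(y \right)} = 2 + y y = 2 + y^{2}$)
$h{\left(w,l \right)} = - \frac{1}{24}$ ($h{\left(w,l \right)} = \frac{\left(- \frac{1}{8}\right) 2}{6} = \frac{1}{6} \left(- \frac{1}{4}\right) = - \frac{1}{24}$)
$a{\left(-1 \right)} + h{\left(-12,-6 \right)} \left(-40\right) = \left(2 + \left(-1\right)^{2}\right) - - \frac{5}{3} = \left(2 + 1\right) + \frac{5}{3} = 3 + \frac{5}{3} = \frac{14}{3}$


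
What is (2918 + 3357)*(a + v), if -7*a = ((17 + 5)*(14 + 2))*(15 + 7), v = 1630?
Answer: 23004150/7 ≈ 3.2863e+6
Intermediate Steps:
a = -7744/7 (a = -(17 + 5)*(14 + 2)*(15 + 7)/7 = -22*16*22/7 = -352*22/7 = -⅐*7744 = -7744/7 ≈ -1106.3)
(2918 + 3357)*(a + v) = (2918 + 3357)*(-7744/7 + 1630) = 6275*(3666/7) = 23004150/7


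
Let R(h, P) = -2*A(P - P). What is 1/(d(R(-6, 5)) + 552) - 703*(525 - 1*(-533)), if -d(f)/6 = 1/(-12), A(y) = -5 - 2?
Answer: -821870268/1105 ≈ -7.4377e+5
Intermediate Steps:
A(y) = -7
R(h, P) = 14 (R(h, P) = -2*(-7) = 14)
d(f) = ½ (d(f) = -6/(-12) = -6*(-1/12) = ½)
1/(d(R(-6, 5)) + 552) - 703*(525 - 1*(-533)) = 1/(½ + 552) - 703*(525 - 1*(-533)) = 1/(1105/2) - 703*(525 + 533) = 2/1105 - 703*1058 = 2/1105 - 743774 = -821870268/1105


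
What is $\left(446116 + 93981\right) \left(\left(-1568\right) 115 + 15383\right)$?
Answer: $-89081978889$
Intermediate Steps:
$\left(446116 + 93981\right) \left(\left(-1568\right) 115 + 15383\right) = 540097 \left(-180320 + 15383\right) = 540097 \left(-164937\right) = -89081978889$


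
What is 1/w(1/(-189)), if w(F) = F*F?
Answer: 35721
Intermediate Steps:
w(F) = F**2
1/w(1/(-189)) = 1/((1/(-189))**2) = 1/((-1/189)**2) = 1/(1/35721) = 35721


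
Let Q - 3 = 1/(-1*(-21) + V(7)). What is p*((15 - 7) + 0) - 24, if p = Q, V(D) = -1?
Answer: ⅖ ≈ 0.40000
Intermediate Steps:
Q = 61/20 (Q = 3 + 1/(-1*(-21) - 1) = 3 + 1/(21 - 1) = 3 + 1/20 = 61/20 ≈ 3.0500)
p = 61/20 ≈ 3.0500
p*((15 - 7) + 0) - 24 = 61*((15 - 7) + 0)/20 - 24 = 61*(8 + 0)/20 - 24 = (61/20)*8 - 24 = 122/5 - 24 = ⅖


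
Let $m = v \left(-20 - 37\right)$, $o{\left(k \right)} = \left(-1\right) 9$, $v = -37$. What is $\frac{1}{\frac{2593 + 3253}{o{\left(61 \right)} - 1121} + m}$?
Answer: $\frac{565}{1188662} \approx 0.00047532$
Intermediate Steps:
$o{\left(k \right)} = -9$
$m = 2109$ ($m = - 37 \left(-20 - 37\right) = \left(-37\right) \left(-57\right) = 2109$)
$\frac{1}{\frac{2593 + 3253}{o{\left(61 \right)} - 1121} + m} = \frac{1}{\frac{2593 + 3253}{-9 - 1121} + 2109} = \frac{1}{\frac{5846}{-1130} + 2109} = \frac{1}{5846 \left(- \frac{1}{1130}\right) + 2109} = \frac{1}{- \frac{2923}{565} + 2109} = \frac{1}{\frac{1188662}{565}} = \frac{565}{1188662}$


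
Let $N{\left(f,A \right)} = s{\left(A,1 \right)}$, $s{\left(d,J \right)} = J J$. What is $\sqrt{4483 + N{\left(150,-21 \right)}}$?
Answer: $2 \sqrt{1121} \approx 66.963$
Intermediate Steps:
$s{\left(d,J \right)} = J^{2}$
$N{\left(f,A \right)} = 1$ ($N{\left(f,A \right)} = 1^{2} = 1$)
$\sqrt{4483 + N{\left(150,-21 \right)}} = \sqrt{4483 + 1} = \sqrt{4484} = 2 \sqrt{1121}$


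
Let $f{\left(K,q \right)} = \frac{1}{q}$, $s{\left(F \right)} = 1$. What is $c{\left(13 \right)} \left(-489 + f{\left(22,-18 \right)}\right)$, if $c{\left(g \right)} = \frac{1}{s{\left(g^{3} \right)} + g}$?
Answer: $- \frac{8803}{252} \approx -34.933$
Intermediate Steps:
$c{\left(g \right)} = \frac{1}{1 + g}$
$c{\left(13 \right)} \left(-489 + f{\left(22,-18 \right)}\right) = \frac{-489 + \frac{1}{-18}}{1 + 13} = \frac{-489 - \frac{1}{18}}{14} = \frac{1}{14} \left(- \frac{8803}{18}\right) = - \frac{8803}{252}$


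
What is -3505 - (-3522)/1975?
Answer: -6918853/1975 ≈ -3503.2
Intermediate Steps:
-3505 - (-3522)/1975 = -3505 - 1*(-3522/1975) = -3505 + 3522/1975 = -6918853/1975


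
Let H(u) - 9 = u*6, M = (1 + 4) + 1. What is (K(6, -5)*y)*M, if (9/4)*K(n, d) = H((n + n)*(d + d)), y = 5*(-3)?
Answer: 28440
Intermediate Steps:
M = 6 (M = 5 + 1 = 6)
y = -15
H(u) = 9 + 6*u (H(u) = 9 + u*6 = 9 + 6*u)
K(n, d) = 4 + 32*d*n/3 (K(n, d) = 4*(9 + 6*((n + n)*(d + d)))/9 = 4*(9 + 6*((2*n)*(2*d)))/9 = 4*(9 + 6*(4*d*n))/9 = 4*(9 + 24*d*n)/9 = 4 + 32*d*n/3)
(K(6, -5)*y)*M = ((4 + (32/3)*(-5)*6)*(-15))*6 = ((4 - 320)*(-15))*6 = -316*(-15)*6 = 4740*6 = 28440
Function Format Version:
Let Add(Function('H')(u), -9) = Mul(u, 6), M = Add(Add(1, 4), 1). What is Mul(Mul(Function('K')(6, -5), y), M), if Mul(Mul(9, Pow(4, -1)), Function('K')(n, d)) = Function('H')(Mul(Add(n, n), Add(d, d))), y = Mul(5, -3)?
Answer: 28440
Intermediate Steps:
M = 6 (M = Add(5, 1) = 6)
y = -15
Function('H')(u) = Add(9, Mul(6, u)) (Function('H')(u) = Add(9, Mul(u, 6)) = Add(9, Mul(6, u)))
Function('K')(n, d) = Add(4, Mul(Rational(32, 3), d, n)) (Function('K')(n, d) = Mul(Rational(4, 9), Add(9, Mul(6, Mul(Add(n, n), Add(d, d))))) = Mul(Rational(4, 9), Add(9, Mul(6, Mul(Mul(2, n), Mul(2, d))))) = Mul(Rational(4, 9), Add(9, Mul(6, Mul(4, d, n)))) = Mul(Rational(4, 9), Add(9, Mul(24, d, n))) = Add(4, Mul(Rational(32, 3), d, n)))
Mul(Mul(Function('K')(6, -5), y), M) = Mul(Mul(Add(4, Mul(Rational(32, 3), -5, 6)), -15), 6) = Mul(Mul(Add(4, -320), -15), 6) = Mul(Mul(-316, -15), 6) = Mul(4740, 6) = 28440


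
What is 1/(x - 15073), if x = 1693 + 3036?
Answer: -1/10344 ≈ -9.6674e-5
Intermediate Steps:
x = 4729
1/(x - 15073) = 1/(4729 - 15073) = 1/(-10344) = -1/10344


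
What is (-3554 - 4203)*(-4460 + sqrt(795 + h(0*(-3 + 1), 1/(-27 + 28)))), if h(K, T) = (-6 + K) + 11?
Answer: 34596220 - 155140*sqrt(2) ≈ 3.4377e+7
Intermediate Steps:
h(K, T) = 5 + K
(-3554 - 4203)*(-4460 + sqrt(795 + h(0*(-3 + 1), 1/(-27 + 28)))) = (-3554 - 4203)*(-4460 + sqrt(795 + (5 + 0*(-3 + 1)))) = -7757*(-4460 + sqrt(795 + (5 + 0*(-2)))) = -7757*(-4460 + sqrt(795 + (5 + 0))) = -7757*(-4460 + sqrt(795 + 5)) = -7757*(-4460 + sqrt(800)) = -7757*(-4460 + 20*sqrt(2)) = 34596220 - 155140*sqrt(2)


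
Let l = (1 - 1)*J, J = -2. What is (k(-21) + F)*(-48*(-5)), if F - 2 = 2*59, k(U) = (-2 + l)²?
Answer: 29760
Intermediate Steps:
l = 0 (l = (1 - 1)*(-2) = 0*(-2) = 0)
k(U) = 4 (k(U) = (-2 + 0)² = (-2)² = 4)
F = 120 (F = 2 + 2*59 = 2 + 118 = 120)
(k(-21) + F)*(-48*(-5)) = (4 + 120)*(-48*(-5)) = 124*240 = 29760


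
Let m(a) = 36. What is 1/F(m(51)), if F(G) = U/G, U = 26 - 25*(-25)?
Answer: 12/217 ≈ 0.055300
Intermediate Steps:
U = 651 (U = 26 + 625 = 651)
F(G) = 651/G
1/F(m(51)) = 1/(651/36) = 1/(651*(1/36)) = 1/(217/12) = 12/217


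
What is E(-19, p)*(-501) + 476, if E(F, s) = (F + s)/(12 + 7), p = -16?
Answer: 26579/19 ≈ 1398.9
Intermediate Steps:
E(F, s) = F/19 + s/19 (E(F, s) = (F + s)/19 = (F + s)*(1/19) = F/19 + s/19)
E(-19, p)*(-501) + 476 = ((1/19)*(-19) + (1/19)*(-16))*(-501) + 476 = (-1 - 16/19)*(-501) + 476 = -35/19*(-501) + 476 = 17535/19 + 476 = 26579/19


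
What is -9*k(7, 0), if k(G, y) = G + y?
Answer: -63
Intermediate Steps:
-9*k(7, 0) = -9*(7 + 0) = -9*7 = -63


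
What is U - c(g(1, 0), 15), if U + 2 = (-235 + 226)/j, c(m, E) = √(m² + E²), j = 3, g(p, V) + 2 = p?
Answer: -5 - √226 ≈ -20.033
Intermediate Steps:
g(p, V) = -2 + p
c(m, E) = √(E² + m²)
U = -5 (U = -2 + (-235 + 226)/3 = -2 - 9*⅓ = -2 - 3 = -5)
U - c(g(1, 0), 15) = -5 - √(15² + (-2 + 1)²) = -5 - √(225 + (-1)²) = -5 - √(225 + 1) = -5 - √226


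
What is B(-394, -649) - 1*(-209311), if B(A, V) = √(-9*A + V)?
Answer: 209311 + √2897 ≈ 2.0936e+5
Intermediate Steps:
B(A, V) = √(V - 9*A)
B(-394, -649) - 1*(-209311) = √(-649 - 9*(-394)) - 1*(-209311) = √(-649 + 3546) + 209311 = √2897 + 209311 = 209311 + √2897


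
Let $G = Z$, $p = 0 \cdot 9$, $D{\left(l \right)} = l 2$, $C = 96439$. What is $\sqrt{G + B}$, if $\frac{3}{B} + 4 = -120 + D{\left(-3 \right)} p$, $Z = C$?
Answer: $\frac{\sqrt{370711423}}{62} \approx 310.55$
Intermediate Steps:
$D{\left(l \right)} = 2 l$
$Z = 96439$
$p = 0$
$G = 96439$
$B = - \frac{3}{124}$ ($B = \frac{3}{-4 - \left(120 - 2 \left(-3\right) 0\right)} = \frac{3}{-4 - 120} = \frac{3}{-124} = 3 \left(- \frac{1}{124}\right) = - \frac{3}{124} \approx -0.024194$)
$\sqrt{G + B} = \sqrt{96439 - \frac{3}{124}} = \sqrt{\frac{11958433}{124}} = \frac{\sqrt{370711423}}{62}$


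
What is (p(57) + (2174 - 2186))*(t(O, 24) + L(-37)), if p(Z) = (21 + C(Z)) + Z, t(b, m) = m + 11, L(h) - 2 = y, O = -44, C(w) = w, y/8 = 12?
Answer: 16359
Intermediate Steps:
y = 96 (y = 8*12 = 96)
L(h) = 98 (L(h) = 2 + 96 = 98)
t(b, m) = 11 + m
p(Z) = 21 + 2*Z (p(Z) = (21 + Z) + Z = 21 + 2*Z)
(p(57) + (2174 - 2186))*(t(O, 24) + L(-37)) = ((21 + 2*57) + (2174 - 2186))*((11 + 24) + 98) = ((21 + 114) - 12)*(35 + 98) = (135 - 12)*133 = 123*133 = 16359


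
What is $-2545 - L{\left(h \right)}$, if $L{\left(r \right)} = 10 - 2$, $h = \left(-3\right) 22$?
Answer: $-2553$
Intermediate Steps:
$h = -66$
$L{\left(r \right)} = 8$
$-2545 - L{\left(h \right)} = -2545 - 8 = -2553$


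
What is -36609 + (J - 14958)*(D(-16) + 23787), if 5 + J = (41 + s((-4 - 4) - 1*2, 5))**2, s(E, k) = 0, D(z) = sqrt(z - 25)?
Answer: -315975543 - 13282*I*sqrt(41) ≈ -3.1598e+8 - 85046.0*I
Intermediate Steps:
D(z) = sqrt(-25 + z)
J = 1676 (J = -5 + (41 + 0)**2 = -5 + 41**2 = -5 + 1681 = 1676)
-36609 + (J - 14958)*(D(-16) + 23787) = -36609 + (1676 - 14958)*(sqrt(-25 - 16) + 23787) = -36609 - 13282*(sqrt(-41) + 23787) = -36609 - 13282*(I*sqrt(41) + 23787) = -36609 - 13282*(23787 + I*sqrt(41)) = -36609 + (-315938934 - 13282*I*sqrt(41)) = -315975543 - 13282*I*sqrt(41)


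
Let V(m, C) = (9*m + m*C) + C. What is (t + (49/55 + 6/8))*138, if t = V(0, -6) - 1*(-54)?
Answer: 753549/110 ≈ 6850.4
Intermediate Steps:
V(m, C) = C + 9*m + C*m (V(m, C) = (9*m + C*m) + C = C + 9*m + C*m)
t = 48 (t = (-6 + 9*0 - 6*0) - 1*(-54) = (-6 + 0 + 0) + 54 = -6 + 54 = 48)
(t + (49/55 + 6/8))*138 = (48 + (49/55 + 6/8))*138 = (48 + (49*(1/55) + 6*(⅛)))*138 = (48 + (49/55 + ¾))*138 = (48 + 361/220)*138 = (10921/220)*138 = 753549/110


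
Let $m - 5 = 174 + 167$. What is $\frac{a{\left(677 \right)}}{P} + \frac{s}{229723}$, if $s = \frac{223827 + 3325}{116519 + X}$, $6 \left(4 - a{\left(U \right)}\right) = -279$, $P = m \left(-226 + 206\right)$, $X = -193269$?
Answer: $- \frac{178389904893}{24401636506000} \approx -0.0073106$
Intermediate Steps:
$m = 346$ ($m = 5 + \left(174 + 167\right) = 5 + 341 = 346$)
$P = -6920$ ($P = 346 \left(-226 + 206\right) = 346 \left(-20\right) = -6920$)
$a{\left(U \right)} = \frac{101}{2}$ ($a{\left(U \right)} = 4 - - \frac{93}{2} = 4 + \frac{93}{2} = \frac{101}{2}$)
$s = - \frac{113576}{38375}$ ($s = \frac{223827 + 3325}{116519 - 193269} = \frac{227152}{-76750} = 227152 \left(- \frac{1}{76750}\right) = - \frac{113576}{38375} \approx -2.9596$)
$\frac{a{\left(677 \right)}}{P} + \frac{s}{229723} = \frac{101}{2 \left(-6920\right)} - \frac{113576}{38375 \cdot 229723} = \frac{101}{2} \left(- \frac{1}{6920}\right) - \frac{113576}{8815620125} = - \frac{101}{13840} - \frac{113576}{8815620125} = - \frac{178389904893}{24401636506000}$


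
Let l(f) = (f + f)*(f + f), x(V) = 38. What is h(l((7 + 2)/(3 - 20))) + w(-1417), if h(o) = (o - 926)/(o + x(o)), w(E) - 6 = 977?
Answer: 5423254/5653 ≈ 959.36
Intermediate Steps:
w(E) = 983 (w(E) = 6 + 977 = 983)
l(f) = 4*f² (l(f) = (2*f)*(2*f) = 4*f²)
h(o) = (-926 + o)/(38 + o) (h(o) = (o - 926)/(o + 38) = (-926 + o)/(38 + o))
h(l((7 + 2)/(3 - 20))) + w(-1417) = (-926 + 4*((7 + 2)/(3 - 20))²)/(38 + 4*((7 + 2)/(3 - 20))²) + 983 = (-926 + 4*(9/(-17))²)/(38 + 4*(9/(-17))²) + 983 = (-926 + 4*(9*(-1/17))²)/(38 + 4*(9*(-1/17))²) + 983 = (-926 + 4*(-9/17)²)/(38 + 4*(-9/17)²) + 983 = (-926 + 4*(81/289))/(38 + 4*(81/289)) + 983 = (-926 + 324/289)/(38 + 324/289) + 983 = -267290/289/(11306/289) + 983 = (289/11306)*(-267290/289) + 983 = -133645/5653 + 983 = 5423254/5653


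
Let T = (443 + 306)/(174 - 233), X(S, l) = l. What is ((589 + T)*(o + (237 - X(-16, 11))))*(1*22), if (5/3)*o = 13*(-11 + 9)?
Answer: 786942288/295 ≈ 2.6676e+6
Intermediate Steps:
T = -749/59 (T = 749/(-59) = 749*(-1/59) = -749/59 ≈ -12.695)
o = -78/5 (o = 3*(13*(-11 + 9))/5 = 3*(13*(-2))/5 = (⅗)*(-26) = -78/5 ≈ -15.600)
((589 + T)*(o + (237 - X(-16, 11))))*(1*22) = ((589 - 749/59)*(-78/5 + (237 - 1*11)))*(1*22) = (34002*(-78/5 + (237 - 11))/59)*22 = (34002*(-78/5 + 226)/59)*22 = ((34002/59)*(1052/5))*22 = (35770104/295)*22 = 786942288/295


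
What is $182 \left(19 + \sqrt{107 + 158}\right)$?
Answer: $3458 + 182 \sqrt{265} \approx 6420.7$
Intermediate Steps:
$182 \left(19 + \sqrt{107 + 158}\right) = 182 \left(19 + \sqrt{265}\right) = 3458 + 182 \sqrt{265}$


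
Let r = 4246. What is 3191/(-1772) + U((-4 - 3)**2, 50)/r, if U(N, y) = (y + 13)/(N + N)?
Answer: -11854366/6583423 ≈ -1.8006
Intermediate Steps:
U(N, y) = (13 + y)/(2*N) (U(N, y) = (13 + y)/((2*N)) = (13 + y)*(1/(2*N)) = (13 + y)/(2*N))
3191/(-1772) + U((-4 - 3)**2, 50)/r = 3191/(-1772) + ((13 + 50)/(2*((-4 - 3)**2)))/4246 = 3191*(-1/1772) + ((1/2)*63/(-7)**2)*(1/4246) = -3191/1772 + ((1/2)*63/49)*(1/4246) = -3191/1772 + ((1/2)*(1/49)*63)*(1/4246) = -3191/1772 + (9/14)*(1/4246) = -3191/1772 + 9/59444 = -11854366/6583423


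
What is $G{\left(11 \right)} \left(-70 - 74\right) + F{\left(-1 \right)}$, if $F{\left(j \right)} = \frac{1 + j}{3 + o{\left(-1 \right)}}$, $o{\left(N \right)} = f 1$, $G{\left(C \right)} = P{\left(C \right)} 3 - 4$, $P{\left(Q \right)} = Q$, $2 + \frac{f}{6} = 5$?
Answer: $-4176$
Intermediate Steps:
$f = 18$ ($f = -12 + 6 \cdot 5 = -12 + 30 = 18$)
$G{\left(C \right)} = -4 + 3 C$ ($G{\left(C \right)} = C 3 - 4 = 3 C - 4 = -4 + 3 C$)
$o{\left(N \right)} = 18$ ($o{\left(N \right)} = 18 \cdot 1 = 18$)
$F{\left(j \right)} = \frac{1}{21} + \frac{j}{21}$ ($F{\left(j \right)} = \frac{1 + j}{3 + 18} = \frac{1 + j}{21} = \left(1 + j\right) \frac{1}{21} = \frac{1}{21} + \frac{j}{21}$)
$G{\left(11 \right)} \left(-70 - 74\right) + F{\left(-1 \right)} = \left(-4 + 3 \cdot 11\right) \left(-70 - 74\right) + \left(\frac{1}{21} + \frac{1}{21} \left(-1\right)\right) = \left(-4 + 33\right) \left(-144\right) + \left(\frac{1}{21} - \frac{1}{21}\right) = 29 \left(-144\right) + 0 = -4176 + 0 = -4176$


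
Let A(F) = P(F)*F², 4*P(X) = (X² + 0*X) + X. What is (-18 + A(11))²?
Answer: 15800625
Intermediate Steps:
P(X) = X/4 + X²/4 (P(X) = ((X² + 0*X) + X)/4 = ((X² + 0) + X)/4 = (X² + X)/4 = (X + X²)/4 = X/4 + X²/4)
A(F) = F³*(1 + F)/4 (A(F) = (F*(1 + F)/4)*F² = F³*(1 + F)/4)
(-18 + A(11))² = (-18 + (¼)*11³*(1 + 11))² = (-18 + (¼)*1331*12)² = (-18 + 3993)² = 3975² = 15800625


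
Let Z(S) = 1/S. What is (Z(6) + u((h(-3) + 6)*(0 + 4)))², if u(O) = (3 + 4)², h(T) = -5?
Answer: 87025/36 ≈ 2417.4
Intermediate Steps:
Z(S) = 1/S
u(O) = 49 (u(O) = 7² = 49)
(Z(6) + u((h(-3) + 6)*(0 + 4)))² = (1/6 + 49)² = (⅙ + 49)² = (295/6)² = 87025/36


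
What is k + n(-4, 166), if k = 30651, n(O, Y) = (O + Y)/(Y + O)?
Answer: 30652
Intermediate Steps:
n(O, Y) = 1 (n(O, Y) = (O + Y)/(O + Y) = 1)
k + n(-4, 166) = 30651 + 1 = 30652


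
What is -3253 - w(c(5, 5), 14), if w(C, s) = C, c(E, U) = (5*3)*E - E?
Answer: -3323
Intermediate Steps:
c(E, U) = 14*E (c(E, U) = 15*E - E = 14*E)
-3253 - w(c(5, 5), 14) = -3253 - 14*5 = -3253 - 1*70 = -3253 - 70 = -3323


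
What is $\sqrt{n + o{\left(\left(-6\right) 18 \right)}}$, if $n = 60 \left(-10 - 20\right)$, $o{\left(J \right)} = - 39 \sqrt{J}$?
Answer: $3 \sqrt{-200 - 26 i \sqrt{3}} \approx 4.7469 - 42.691 i$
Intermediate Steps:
$n = -1800$ ($n = 60 \left(-30\right) = -1800$)
$\sqrt{n + o{\left(\left(-6\right) 18 \right)}} = \sqrt{-1800 - 39 \sqrt{\left(-6\right) 18}} = \sqrt{-1800 - 39 \sqrt{-108}} = \sqrt{-1800 - 39 \cdot 6 i \sqrt{3}} = \sqrt{-1800 - 234 i \sqrt{3}}$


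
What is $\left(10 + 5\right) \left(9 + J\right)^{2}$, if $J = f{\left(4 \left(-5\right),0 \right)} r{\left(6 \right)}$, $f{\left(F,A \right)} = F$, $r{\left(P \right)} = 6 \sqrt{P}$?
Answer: $1297215 - 32400 \sqrt{6} \approx 1.2179 \cdot 10^{6}$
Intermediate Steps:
$J = - 120 \sqrt{6}$ ($J = 4 \left(-5\right) 6 \sqrt{6} = - 20 \cdot 6 \sqrt{6} = - 120 \sqrt{6} \approx -293.94$)
$\left(10 + 5\right) \left(9 + J\right)^{2} = \left(10 + 5\right) \left(9 - 120 \sqrt{6}\right)^{2} = 15 \left(9 - 120 \sqrt{6}\right)^{2}$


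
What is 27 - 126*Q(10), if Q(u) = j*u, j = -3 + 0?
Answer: 3807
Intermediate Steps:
j = -3
Q(u) = -3*u
27 - 126*Q(10) = 27 - (-378)*10 = 27 - 126*(-30) = 27 + 3780 = 3807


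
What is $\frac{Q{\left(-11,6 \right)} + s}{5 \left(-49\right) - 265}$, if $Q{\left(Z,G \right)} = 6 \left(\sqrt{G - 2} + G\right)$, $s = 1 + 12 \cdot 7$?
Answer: $- \frac{133}{510} \approx -0.26078$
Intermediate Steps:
$s = 85$ ($s = 1 + 84 = 85$)
$Q{\left(Z,G \right)} = 6 G + 6 \sqrt{-2 + G}$ ($Q{\left(Z,G \right)} = 6 \left(\sqrt{-2 + G} + G\right) = 6 \left(G + \sqrt{-2 + G}\right) = 6 G + 6 \sqrt{-2 + G}$)
$\frac{Q{\left(-11,6 \right)} + s}{5 \left(-49\right) - 265} = \frac{\left(6 \cdot 6 + 6 \sqrt{-2 + 6}\right) + 85}{5 \left(-49\right) - 265} = \frac{\left(36 + 6 \sqrt{4}\right) + 85}{-245 - 265} = \frac{\left(36 + 6 \cdot 2\right) + 85}{-510} = \left(\left(36 + 12\right) + 85\right) \left(- \frac{1}{510}\right) = \left(48 + 85\right) \left(- \frac{1}{510}\right) = 133 \left(- \frac{1}{510}\right) = - \frac{133}{510}$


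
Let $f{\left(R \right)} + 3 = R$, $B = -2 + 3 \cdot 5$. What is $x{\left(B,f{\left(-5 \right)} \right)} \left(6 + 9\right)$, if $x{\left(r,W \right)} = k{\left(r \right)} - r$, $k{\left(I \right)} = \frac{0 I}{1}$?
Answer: $-195$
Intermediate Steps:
$B = 13$ ($B = -2 + 15 = 13$)
$f{\left(R \right)} = -3 + R$
$k{\left(I \right)} = 0$ ($k{\left(I \right)} = 0 \cdot 1 = 0$)
$x{\left(r,W \right)} = - r$ ($x{\left(r,W \right)} = 0 - r = - r$)
$x{\left(B,f{\left(-5 \right)} \right)} \left(6 + 9\right) = \left(-1\right) 13 \left(6 + 9\right) = \left(-13\right) 15 = -195$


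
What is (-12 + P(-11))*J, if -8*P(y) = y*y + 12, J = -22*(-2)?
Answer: -2519/2 ≈ -1259.5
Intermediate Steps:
J = 44
P(y) = -3/2 - y**2/8 (P(y) = -(y*y + 12)/8 = -(y**2 + 12)/8 = -(12 + y**2)/8 = -3/2 - y**2/8)
(-12 + P(-11))*J = (-12 + (-3/2 - 1/8*(-11)**2))*44 = (-12 + (-3/2 - 1/8*121))*44 = (-12 + (-3/2 - 121/8))*44 = (-12 - 133/8)*44 = -229/8*44 = -2519/2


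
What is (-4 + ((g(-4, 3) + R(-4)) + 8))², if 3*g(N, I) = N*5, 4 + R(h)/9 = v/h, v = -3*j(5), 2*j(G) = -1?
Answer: 1018081/576 ≈ 1767.5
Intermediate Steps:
j(G) = -½ (j(G) = (½)*(-1) = -½)
v = 3/2 (v = -3*(-½) = 3/2 ≈ 1.5000)
R(h) = -36 + 27/(2*h) (R(h) = -36 + 9*(3/(2*h)) = -36 + 27/(2*h))
g(N, I) = 5*N/3 (g(N, I) = (N*5)/3 = (5*N)/3 = 5*N/3)
(-4 + ((g(-4, 3) + R(-4)) + 8))² = (-4 + (((5/3)*(-4) + (-36 + (27/2)/(-4))) + 8))² = (-4 + ((-20/3 + (-36 + (27/2)*(-¼))) + 8))² = (-4 + ((-20/3 + (-36 - 27/8)) + 8))² = (-4 + ((-20/3 - 315/8) + 8))² = (-4 + (-1105/24 + 8))² = (-4 - 913/24)² = (-1009/24)² = 1018081/576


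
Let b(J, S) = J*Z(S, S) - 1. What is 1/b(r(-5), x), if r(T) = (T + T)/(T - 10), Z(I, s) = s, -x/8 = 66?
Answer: -1/353 ≈ -0.0028329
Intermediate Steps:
x = -528 (x = -8*66 = -528)
r(T) = 2*T/(-10 + T) (r(T) = (2*T)/(-10 + T) = 2*T/(-10 + T))
b(J, S) = -1 + J*S (b(J, S) = J*S - 1 = -1 + J*S)
1/b(r(-5), x) = 1/(-1 + (2*(-5)/(-10 - 5))*(-528)) = 1/(-1 + (2*(-5)/(-15))*(-528)) = 1/(-1 + (2*(-5)*(-1/15))*(-528)) = 1/(-1 + (⅔)*(-528)) = 1/(-1 - 352) = 1/(-353) = -1/353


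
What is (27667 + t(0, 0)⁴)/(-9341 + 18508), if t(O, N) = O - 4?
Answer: 27923/9167 ≈ 3.0460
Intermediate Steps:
t(O, N) = -4 + O
(27667 + t(0, 0)⁴)/(-9341 + 18508) = (27667 + (-4 + 0)⁴)/(-9341 + 18508) = (27667 + (-4)⁴)/9167 = (27667 + 256)*(1/9167) = 27923*(1/9167) = 27923/9167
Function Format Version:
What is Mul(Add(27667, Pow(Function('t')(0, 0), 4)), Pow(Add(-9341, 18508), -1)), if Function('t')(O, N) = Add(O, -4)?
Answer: Rational(27923, 9167) ≈ 3.0460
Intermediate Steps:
Function('t')(O, N) = Add(-4, O)
Mul(Add(27667, Pow(Function('t')(0, 0), 4)), Pow(Add(-9341, 18508), -1)) = Mul(Add(27667, Pow(Add(-4, 0), 4)), Pow(Add(-9341, 18508), -1)) = Mul(Add(27667, Pow(-4, 4)), Pow(9167, -1)) = Mul(Add(27667, 256), Rational(1, 9167)) = Mul(27923, Rational(1, 9167)) = Rational(27923, 9167)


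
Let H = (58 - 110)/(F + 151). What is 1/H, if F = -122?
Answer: -29/52 ≈ -0.55769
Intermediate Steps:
H = -52/29 (H = (58 - 110)/(-122 + 151) = -52/29 ≈ -1.7931)
1/H = 1/(-52/29) = -29/52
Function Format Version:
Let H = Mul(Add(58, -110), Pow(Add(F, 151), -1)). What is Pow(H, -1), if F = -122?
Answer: Rational(-29, 52) ≈ -0.55769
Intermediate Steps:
H = Rational(-52, 29) (H = Mul(Add(58, -110), Pow(Add(-122, 151), -1)) = Mul(-52, Pow(29, -1)) = Mul(-52, Rational(1, 29)) = Rational(-52, 29) ≈ -1.7931)
Pow(H, -1) = Pow(Rational(-52, 29), -1) = Rational(-29, 52)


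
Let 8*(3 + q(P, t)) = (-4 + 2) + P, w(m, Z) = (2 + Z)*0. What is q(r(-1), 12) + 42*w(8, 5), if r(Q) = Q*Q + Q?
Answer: -13/4 ≈ -3.2500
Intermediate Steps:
r(Q) = Q + Q**2 (r(Q) = Q**2 + Q = Q + Q**2)
w(m, Z) = 0
q(P, t) = -13/4 + P/8 (q(P, t) = -3 + ((-4 + 2) + P)/8 = -3 + (-2 + P)/8 = -3 + (-1/4 + P/8) = -13/4 + P/8)
q(r(-1), 12) + 42*w(8, 5) = (-13/4 + (-(1 - 1))/8) + 42*0 = (-13/4 + (-1*0)/8) + 0 = (-13/4 + (1/8)*0) + 0 = (-13/4 + 0) + 0 = -13/4 + 0 = -13/4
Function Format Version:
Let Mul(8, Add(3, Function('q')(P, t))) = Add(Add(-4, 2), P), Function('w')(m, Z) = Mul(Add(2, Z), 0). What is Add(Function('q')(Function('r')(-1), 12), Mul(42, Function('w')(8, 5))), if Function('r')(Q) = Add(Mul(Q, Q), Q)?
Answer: Rational(-13, 4) ≈ -3.2500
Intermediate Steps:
Function('r')(Q) = Add(Q, Pow(Q, 2)) (Function('r')(Q) = Add(Pow(Q, 2), Q) = Add(Q, Pow(Q, 2)))
Function('w')(m, Z) = 0
Function('q')(P, t) = Add(Rational(-13, 4), Mul(Rational(1, 8), P)) (Function('q')(P, t) = Add(-3, Mul(Rational(1, 8), Add(Add(-4, 2), P))) = Add(-3, Mul(Rational(1, 8), Add(-2, P))) = Add(-3, Add(Rational(-1, 4), Mul(Rational(1, 8), P))) = Add(Rational(-13, 4), Mul(Rational(1, 8), P)))
Add(Function('q')(Function('r')(-1), 12), Mul(42, Function('w')(8, 5))) = Add(Add(Rational(-13, 4), Mul(Rational(1, 8), Mul(-1, Add(1, -1)))), Mul(42, 0)) = Add(Add(Rational(-13, 4), Mul(Rational(1, 8), Mul(-1, 0))), 0) = Add(Add(Rational(-13, 4), Mul(Rational(1, 8), 0)), 0) = Add(Add(Rational(-13, 4), 0), 0) = Add(Rational(-13, 4), 0) = Rational(-13, 4)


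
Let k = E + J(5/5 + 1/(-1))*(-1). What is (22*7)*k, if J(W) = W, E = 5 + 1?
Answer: 924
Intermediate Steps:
E = 6
k = 6 (k = 6 + (5/5 + 1/(-1))*(-1) = 6 + (5*(⅕) + 1*(-1))*(-1) = 6 + (1 - 1)*(-1) = 6 + 0*(-1) = 6 + 0 = 6)
(22*7)*k = (22*7)*6 = 154*6 = 924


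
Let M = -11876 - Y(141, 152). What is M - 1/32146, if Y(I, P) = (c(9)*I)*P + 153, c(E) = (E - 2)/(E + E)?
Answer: -1963831289/96438 ≈ -20364.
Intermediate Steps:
c(E) = (-2 + E)/(2*E) (c(E) = (-2 + E)/((2*E)) = (-2 + E)*(1/(2*E)) = (-2 + E)/(2*E))
Y(I, P) = 153 + 7*I*P/18 (Y(I, P) = (((½)*(-2 + 9)/9)*I)*P + 153 = (((½)*(⅑)*7)*I)*P + 153 = (7*I/18)*P + 153 = 7*I*P/18 + 153 = 153 + 7*I*P/18)
M = -61091/3 (M = -11876 - (153 + (7/18)*141*152) = -11876 - (153 + 25004/3) = -11876 - 1*25463/3 = -11876 - 25463/3 = -61091/3 ≈ -20364.)
M - 1/32146 = -61091/3 - 1/32146 = -1963831289/96438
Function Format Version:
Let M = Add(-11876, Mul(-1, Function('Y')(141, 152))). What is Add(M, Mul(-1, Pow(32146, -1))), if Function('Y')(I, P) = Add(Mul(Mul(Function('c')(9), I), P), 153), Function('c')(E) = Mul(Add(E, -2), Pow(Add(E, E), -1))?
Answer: Rational(-1963831289, 96438) ≈ -20364.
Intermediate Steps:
Function('c')(E) = Mul(Rational(1, 2), Pow(E, -1), Add(-2, E)) (Function('c')(E) = Mul(Add(-2, E), Pow(Mul(2, E), -1)) = Mul(Add(-2, E), Mul(Rational(1, 2), Pow(E, -1))) = Mul(Rational(1, 2), Pow(E, -1), Add(-2, E)))
Function('Y')(I, P) = Add(153, Mul(Rational(7, 18), I, P)) (Function('Y')(I, P) = Add(Mul(Mul(Mul(Rational(1, 2), Pow(9, -1), Add(-2, 9)), I), P), 153) = Add(Mul(Mul(Mul(Rational(1, 2), Rational(1, 9), 7), I), P), 153) = Add(Mul(Mul(Rational(7, 18), I), P), 153) = Add(Mul(Rational(7, 18), I, P), 153) = Add(153, Mul(Rational(7, 18), I, P)))
M = Rational(-61091, 3) (M = Add(-11876, Mul(-1, Add(153, Mul(Rational(7, 18), 141, 152)))) = Add(-11876, Mul(-1, Add(153, Rational(25004, 3)))) = Add(-11876, Mul(-1, Rational(25463, 3))) = Add(-11876, Rational(-25463, 3)) = Rational(-61091, 3) ≈ -20364.)
Add(M, Mul(-1, Pow(32146, -1))) = Add(Rational(-61091, 3), Mul(-1, Pow(32146, -1))) = Add(Rational(-61091, 3), Mul(-1, Rational(1, 32146))) = Add(Rational(-61091, 3), Rational(-1, 32146)) = Rational(-1963831289, 96438)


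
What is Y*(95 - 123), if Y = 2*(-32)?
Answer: 1792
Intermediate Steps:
Y = -64
Y*(95 - 123) = -64*(95 - 123) = -64*(-28) = 1792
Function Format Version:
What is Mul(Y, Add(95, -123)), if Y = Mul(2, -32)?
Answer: 1792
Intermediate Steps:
Y = -64
Mul(Y, Add(95, -123)) = Mul(-64, Add(95, -123)) = Mul(-64, -28) = 1792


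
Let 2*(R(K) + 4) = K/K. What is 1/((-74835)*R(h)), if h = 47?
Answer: 2/523845 ≈ 3.8179e-6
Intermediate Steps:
R(K) = -7/2 (R(K) = -4 + (K/K)/2 = -4 + (½)*1 = -4 + ½ = -7/2)
1/((-74835)*R(h)) = 1/((-74835)*(-7/2)) = -1/74835*(-2/7) = 2/523845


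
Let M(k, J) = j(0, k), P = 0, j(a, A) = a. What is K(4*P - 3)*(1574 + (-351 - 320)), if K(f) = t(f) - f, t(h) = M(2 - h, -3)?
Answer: 2709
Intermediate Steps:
M(k, J) = 0
t(h) = 0
K(f) = -f (K(f) = 0 - f = -f)
K(4*P - 3)*(1574 + (-351 - 320)) = (-(4*0 - 3))*(1574 + (-351 - 320)) = (-(0 - 3))*(1574 - 671) = -1*(-3)*903 = 3*903 = 2709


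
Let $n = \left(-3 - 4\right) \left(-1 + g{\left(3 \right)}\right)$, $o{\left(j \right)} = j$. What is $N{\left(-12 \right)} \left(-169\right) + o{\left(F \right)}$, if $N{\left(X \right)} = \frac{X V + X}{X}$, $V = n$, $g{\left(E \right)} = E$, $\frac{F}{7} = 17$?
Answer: $2316$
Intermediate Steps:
$F = 119$ ($F = 7 \cdot 17 = 119$)
$n = -14$ ($n = \left(-3 - 4\right) \left(-1 + 3\right) = \left(-7\right) 2 = -14$)
$V = -14$
$N{\left(X \right)} = -13$ ($N{\left(X \right)} = \frac{X \left(-14\right) + X}{X} = \frac{- 14 X + X}{X} = \frac{\left(-13\right) X}{X} = -13$)
$N{\left(-12 \right)} \left(-169\right) + o{\left(F \right)} = \left(-13\right) \left(-169\right) + 119 = 2197 + 119 = 2316$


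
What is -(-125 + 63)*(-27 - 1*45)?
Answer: -4464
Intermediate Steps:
-(-125 + 63)*(-27 - 1*45) = -(-62)*(-27 - 45) = -(-62)*(-72) = -1*4464 = -4464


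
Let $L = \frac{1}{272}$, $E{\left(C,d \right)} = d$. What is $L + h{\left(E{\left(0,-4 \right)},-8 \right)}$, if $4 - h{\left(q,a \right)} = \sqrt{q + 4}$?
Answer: $\frac{1089}{272} \approx 4.0037$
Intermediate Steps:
$h{\left(q,a \right)} = 4 - \sqrt{4 + q}$ ($h{\left(q,a \right)} = 4 - \sqrt{q + 4} = 4 - \sqrt{4 + q}$)
$L = \frac{1}{272} \approx 0.0036765$
$L + h{\left(E{\left(0,-4 \right)},-8 \right)} = \frac{1}{272} + \left(4 - \sqrt{4 - 4}\right) = \frac{1}{272} + \left(4 - \sqrt{0}\right) = \frac{1}{272} + \left(4 - 0\right) = \frac{1}{272} + \left(4 + 0\right) = \frac{1}{272} + 4 = \frac{1089}{272}$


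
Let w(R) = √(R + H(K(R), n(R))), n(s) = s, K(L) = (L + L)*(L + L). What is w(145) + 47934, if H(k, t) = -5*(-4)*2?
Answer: 47934 + √185 ≈ 47948.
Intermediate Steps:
K(L) = 4*L² (K(L) = (2*L)*(2*L) = 4*L²)
H(k, t) = 40 (H(k, t) = 20*2 = 40)
w(R) = √(40 + R) (w(R) = √(R + 40) = √(40 + R))
w(145) + 47934 = √(40 + 145) + 47934 = √185 + 47934 = 47934 + √185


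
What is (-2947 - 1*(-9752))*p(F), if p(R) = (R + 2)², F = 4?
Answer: 244980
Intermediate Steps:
p(R) = (2 + R)²
(-2947 - 1*(-9752))*p(F) = (-2947 - 1*(-9752))*(2 + 4)² = (-2947 + 9752)*6² = 6805*36 = 244980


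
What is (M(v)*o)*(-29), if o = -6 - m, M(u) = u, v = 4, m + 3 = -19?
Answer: -1856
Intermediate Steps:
m = -22 (m = -3 - 19 = -22)
o = 16 (o = -6 - 1*(-22) = -6 + 22 = 16)
(M(v)*o)*(-29) = (4*16)*(-29) = 64*(-29) = -1856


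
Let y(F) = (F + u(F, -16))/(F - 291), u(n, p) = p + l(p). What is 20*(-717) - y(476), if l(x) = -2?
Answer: -2653358/185 ≈ -14342.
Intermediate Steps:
u(n, p) = -2 + p (u(n, p) = p - 2 = -2 + p)
y(F) = (-18 + F)/(-291 + F) (y(F) = (F + (-2 - 16))/(F - 291) = (F - 18)/(-291 + F) = (-18 + F)/(-291 + F))
20*(-717) - y(476) = 20*(-717) - (-18 + 476)/(-291 + 476) = -14340 - 458/185 = -2653358/185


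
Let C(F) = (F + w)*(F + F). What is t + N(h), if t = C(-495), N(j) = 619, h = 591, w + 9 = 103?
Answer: 397609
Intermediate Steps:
w = 94 (w = -9 + 103 = 94)
C(F) = 2*F*(94 + F) (C(F) = (F + 94)*(F + F) = (94 + F)*(2*F) = 2*F*(94 + F))
t = 396990 (t = 2*(-495)*(94 - 495) = 2*(-495)*(-401) = 396990)
t + N(h) = 396990 + 619 = 397609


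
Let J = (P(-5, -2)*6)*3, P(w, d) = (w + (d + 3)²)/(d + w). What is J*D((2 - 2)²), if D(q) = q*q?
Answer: 0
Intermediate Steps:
P(w, d) = (w + (3 + d)²)/(d + w)
J = 72/7 (J = (((-5 + (3 - 2)²)/(-2 - 5))*6)*3 = (((-5 + 1²)/(-7))*6)*3 = (-(-5 + 1)/7*6)*3 = (-⅐*(-4)*6)*3 = ((4/7)*6)*3 = (24/7)*3 = 72/7 ≈ 10.286)
D(q) = q²
J*D((2 - 2)²) = 72*((2 - 2)²)²/7 = 72*(0²)²/7 = (72/7)*0² = (72/7)*0 = 0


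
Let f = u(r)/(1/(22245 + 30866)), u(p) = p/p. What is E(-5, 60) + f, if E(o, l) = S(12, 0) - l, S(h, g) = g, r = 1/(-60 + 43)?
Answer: 53051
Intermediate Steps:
r = -1/17 (r = 1/(-17) = -1/17 ≈ -0.058824)
u(p) = 1
f = 53111 (f = 1/1/(22245 + 30866) = 1/1/53111 = 1/(1/53111) = 1*53111 = 53111)
E(o, l) = -l (E(o, l) = 0 - l = -l)
E(-5, 60) + f = -1*60 + 53111 = -60 + 53111 = 53051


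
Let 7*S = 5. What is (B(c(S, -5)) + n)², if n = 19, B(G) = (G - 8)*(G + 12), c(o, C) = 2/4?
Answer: 89401/16 ≈ 5587.6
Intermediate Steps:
S = 5/7 (S = (⅐)*5 = 5/7 ≈ 0.71429)
c(o, C) = ½ (c(o, C) = 2*(¼) = ½)
B(G) = (-8 + G)*(12 + G)
(B(c(S, -5)) + n)² = ((-96 + (½)² + 4*(½)) + 19)² = ((-96 + ¼ + 2) + 19)² = (-375/4 + 19)² = (-299/4)² = 89401/16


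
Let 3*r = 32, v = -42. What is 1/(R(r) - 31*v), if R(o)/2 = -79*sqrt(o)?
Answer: 1953/2143382 + 158*sqrt(6)/1071691 ≈ 0.0012723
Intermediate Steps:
r = 32/3 (r = (1/3)*32 = 32/3 ≈ 10.667)
R(o) = -158*sqrt(o) (R(o) = 2*(-79*sqrt(o)) = -158*sqrt(o))
1/(R(r) - 31*v) = 1/(-632*sqrt(6)/3 - 31*(-42)) = 1/(-632*sqrt(6)/3 + 1302) = 1/(1302 - 632*sqrt(6)/3)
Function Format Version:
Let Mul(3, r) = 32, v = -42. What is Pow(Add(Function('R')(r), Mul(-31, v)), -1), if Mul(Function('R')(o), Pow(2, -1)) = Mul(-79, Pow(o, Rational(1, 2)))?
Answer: Add(Rational(1953, 2143382), Mul(Rational(158, 1071691), Pow(6, Rational(1, 2)))) ≈ 0.0012723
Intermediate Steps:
r = Rational(32, 3) (r = Mul(Rational(1, 3), 32) = Rational(32, 3) ≈ 10.667)
Function('R')(o) = Mul(-158, Pow(o, Rational(1, 2))) (Function('R')(o) = Mul(2, Mul(-79, Pow(o, Rational(1, 2)))) = Mul(-158, Pow(o, Rational(1, 2))))
Pow(Add(Function('R')(r), Mul(-31, v)), -1) = Pow(Add(Mul(-158, Pow(Rational(32, 3), Rational(1, 2))), Mul(-31, -42)), -1) = Pow(Add(Mul(-158, Mul(Rational(4, 3), Pow(6, Rational(1, 2)))), 1302), -1) = Pow(Add(Mul(Rational(-632, 3), Pow(6, Rational(1, 2))), 1302), -1) = Pow(Add(1302, Mul(Rational(-632, 3), Pow(6, Rational(1, 2)))), -1)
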